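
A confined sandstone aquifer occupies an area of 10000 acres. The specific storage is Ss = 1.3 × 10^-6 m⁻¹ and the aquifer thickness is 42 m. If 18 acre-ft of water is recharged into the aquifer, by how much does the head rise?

S = Ss × b = 1.3 × 10^-6 m⁻¹ × 42 m = 5.46 × 10^-5
A = 10000 acres = 4.047 × 10^7 m²
ΔV = 18 acre-ft = 22200 m³
Δh = ΔV / (S × A) = 22200 m³ / (5.46 × 10^-5 × 4.047 × 10^7 m²) = 10.05 m

Δh ≈ 10 m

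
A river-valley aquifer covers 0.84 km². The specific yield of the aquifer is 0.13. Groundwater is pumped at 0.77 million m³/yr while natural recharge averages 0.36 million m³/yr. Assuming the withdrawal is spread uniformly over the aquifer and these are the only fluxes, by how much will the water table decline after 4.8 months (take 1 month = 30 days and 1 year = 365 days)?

A = 0.84 km² = 8.4 × 10^5 m²
Net abstraction = 0.77 − 0.36 = 0.41 million m³/yr
Q_net = 0.41 million m³/yr = 1123 m³/d
t = 4.8 months = 144 d
ΔV = Q × t = 1123 m³/d × 144 d = 1.618 × 10^5 m³
Δh = ΔV / (Sy × A) = 1.618 × 10^5 / (0.13 × 8.4 × 10^5) = 1.481 m

Δh ≈ 1.48 m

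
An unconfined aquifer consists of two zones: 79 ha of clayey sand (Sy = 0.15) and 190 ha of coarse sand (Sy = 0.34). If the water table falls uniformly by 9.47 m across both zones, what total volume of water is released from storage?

ΔV ≈ 7.24 × 10^6 m³

A₁ = 79 ha = 7.9 × 10^5 m²; A₂ = 190 ha = 1.9 × 10^6 m²
ΔV₁ = 0.15 × 7.9 × 10^5 × 9.47 = 1.122 × 10^6 m³
ΔV₂ = 0.34 × 1.9 × 10^6 × 9.47 = 6.118 × 10^6 m³
ΔV = ΔV₁ + ΔV₂ = 7.24 × 10^6 m³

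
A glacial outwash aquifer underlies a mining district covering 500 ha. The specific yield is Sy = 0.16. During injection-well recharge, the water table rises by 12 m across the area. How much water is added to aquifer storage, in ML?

ΔV ≈ 9600 ML

A = 500 ha = 5 × 10^6 m²
ΔV = Sy × A × Δh = 0.16 × 5 × 10^6 m² × 12 m = 9.6 × 10^6 m³
ΔV = 9.6 × 10^6 m³ = 9600 ML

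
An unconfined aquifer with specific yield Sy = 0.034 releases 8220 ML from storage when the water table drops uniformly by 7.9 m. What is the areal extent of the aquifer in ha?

ΔV = 8220 ML = 8.22 × 10^6 m³
A = ΔV / (Sy × Δh) = 8.22 × 10^6 / (0.034 × 7.9) = 3.06 × 10^7 m²
A = 3.06 × 10^7 m² = 3060 ha

A ≈ 3060 ha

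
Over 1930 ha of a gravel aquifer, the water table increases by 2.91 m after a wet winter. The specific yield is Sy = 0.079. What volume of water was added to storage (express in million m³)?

ΔV ≈ 4.44 million m³

A = 1930 ha = 1.93 × 10^7 m²
ΔV = Sy × A × Δh = 0.079 × 1.93 × 10^7 m² × 2.91 m = 4.437 × 10^6 m³
ΔV = 4.437 × 10^6 m³ = 4.437 million m³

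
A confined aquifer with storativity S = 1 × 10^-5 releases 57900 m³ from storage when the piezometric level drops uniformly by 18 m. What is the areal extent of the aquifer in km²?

A = ΔV / (S × Δh) = 57900 / (1 × 10^-5 × 18) = 3.217 × 10^8 m²
A = 3.217 × 10^8 m² = 321.7 km²

A ≈ 322 km²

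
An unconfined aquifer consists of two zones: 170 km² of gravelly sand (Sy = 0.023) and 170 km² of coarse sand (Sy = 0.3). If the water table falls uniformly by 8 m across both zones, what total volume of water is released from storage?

ΔV ≈ 4.39 × 10^8 m³

A₁ = 170 km² = 1.7 × 10^8 m²; A₂ = 170 km² = 1.7 × 10^8 m²
ΔV₁ = 0.023 × 1.7 × 10^8 × 8 = 3.128 × 10^7 m³
ΔV₂ = 0.3 × 1.7 × 10^8 × 8 = 4.08 × 10^8 m³
ΔV = ΔV₁ + ΔV₂ = 4.393 × 10^8 m³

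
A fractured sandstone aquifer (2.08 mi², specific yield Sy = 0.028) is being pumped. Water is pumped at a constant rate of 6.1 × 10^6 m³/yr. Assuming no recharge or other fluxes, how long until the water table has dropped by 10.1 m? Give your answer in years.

t ≈ 0.25 years

A = 2.08 mi² = 5.387 × 10^6 m²
ΔV = Sy × A × Δh = 0.028 × 5.387 × 10^6 × 10.1 = 1.523 × 10^6 m³
Q = 6.1 × 10^6 m³/yr = 16710 m³/d
t = ΔV / Q = 1.523 × 10^6 m³ / 16710 m³/d = 91.16 d
t = 91.16 d ≈ 0.2498 years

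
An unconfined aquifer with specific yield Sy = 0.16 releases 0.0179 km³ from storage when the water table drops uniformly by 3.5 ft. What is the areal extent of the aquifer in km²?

A ≈ 105 km²

Δh = 3.5 ft = 1.067 m
ΔV = 0.0179 km³ = 1.79 × 10^7 m³
A = ΔV / (Sy × Δh) = 1.79 × 10^7 / (0.16 × 1.067) = 1.049 × 10^8 m²
A = 1.049 × 10^8 m² = 104.9 km²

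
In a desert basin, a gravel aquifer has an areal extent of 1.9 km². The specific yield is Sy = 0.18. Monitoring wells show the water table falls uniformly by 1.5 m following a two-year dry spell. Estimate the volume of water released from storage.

A = 1.9 km² = 1.9 × 10^6 m²
ΔV = Sy × A × Δh = 0.18 × 1.9 × 10^6 m² × 1.5 m = 5.13 × 10^5 m³

ΔV ≈ 5.13 × 10^5 m³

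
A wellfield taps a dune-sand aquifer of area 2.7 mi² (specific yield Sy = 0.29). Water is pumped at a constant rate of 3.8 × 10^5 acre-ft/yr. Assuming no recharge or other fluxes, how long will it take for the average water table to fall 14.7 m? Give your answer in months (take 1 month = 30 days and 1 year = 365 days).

t ≈ 0.774 months

A = 2.7 mi² = 6.993 × 10^6 m²
ΔV = Sy × A × Δh = 0.29 × 6.993 × 10^6 × 14.7 = 2.981 × 10^7 m³
Q = 3.8 × 10^5 acre-ft/yr = 1.284 × 10^6 m³/d
t = ΔV / Q = 2.981 × 10^7 m³ / 1.284 × 10^6 m³/d = 23.21 d
t = 23.21 d ≈ 0.7738 months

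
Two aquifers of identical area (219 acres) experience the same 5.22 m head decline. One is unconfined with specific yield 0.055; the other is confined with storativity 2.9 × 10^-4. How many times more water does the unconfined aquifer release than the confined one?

A = 219 acres = 8.863 × 10^5 m²
Unconfined: ΔV_u = Sy × A × Δh = 0.055 × 8.863 × 10^5 × 5.22 = 2.544 × 10^5 m³
Confined: ΔV_c = S × A × Δh = 2.9 × 10^-4 × 8.863 × 10^5 × 5.22 = 1342 m³
Ratio = ΔV_u / ΔV_c = Sy / S = 0.055 / 2.9 × 10^-4 = 189.7

ΔV_u / ΔV_c ≈ 190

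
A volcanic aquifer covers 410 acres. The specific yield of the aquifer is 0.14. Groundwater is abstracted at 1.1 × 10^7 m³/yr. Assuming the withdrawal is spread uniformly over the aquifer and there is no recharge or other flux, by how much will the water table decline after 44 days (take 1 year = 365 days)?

A = 410 acres = 1.659 × 10^6 m²
Q = 1.1 × 10^7 m³/yr = 30140 m³/d
ΔV = Q × t = 30140 m³/d × 44 d = 1.326 × 10^6 m³
Δh = ΔV / (Sy × A) = 1.326 × 10^6 / (0.14 × 1.659 × 10^6) = 5.709 m

Δh ≈ 5.71 m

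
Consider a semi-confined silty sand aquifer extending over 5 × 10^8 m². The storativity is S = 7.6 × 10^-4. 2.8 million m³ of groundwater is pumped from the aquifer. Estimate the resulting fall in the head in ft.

ΔV = 2.8 million m³ = 2.8 × 10^6 m³
Δh = ΔV / (S × A) = 2.8 × 10^6 m³ / (7.6 × 10^-4 × 5 × 10^8 m²) = 7.368 m
Δh = 7.368 m = 24.17 ft

Δh ≈ 24.2 ft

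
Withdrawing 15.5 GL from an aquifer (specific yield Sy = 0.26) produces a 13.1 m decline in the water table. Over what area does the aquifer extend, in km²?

ΔV = 15.5 GL = 1.55 × 10^7 m³
A = ΔV / (Sy × Δh) = 1.55 × 10^7 / (0.26 × 13.1) = 4.551 × 10^6 m²
A = 4.551 × 10^6 m² = 4.551 km²

A ≈ 4.55 km²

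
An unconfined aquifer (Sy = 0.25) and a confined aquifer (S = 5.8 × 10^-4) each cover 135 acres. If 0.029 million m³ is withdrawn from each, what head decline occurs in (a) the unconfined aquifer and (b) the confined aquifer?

A = 135 acres = 5.463 × 10^5 m²
ΔV = 0.029 million m³ = 29000 m³
Unconfined: Δh_u = ΔV/(Sy·A) = 29000/(0.25 × 5.463 × 10^5) = 0.2123 m
Confined: Δh_c = ΔV/(S·A) = 29000/(5.8 × 10^-4 × 5.463 × 10^5) = 91.52 m

Δh_u ≈ 0.212 m; Δh_c ≈ 91.5 m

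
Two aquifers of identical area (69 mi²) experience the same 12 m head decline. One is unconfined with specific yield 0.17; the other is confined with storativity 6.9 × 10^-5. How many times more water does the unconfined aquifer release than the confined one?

ΔV_u / ΔV_c ≈ 2460

A = 69 mi² = 1.787 × 10^8 m²
Unconfined: ΔV_u = Sy × A × Δh = 0.17 × 1.787 × 10^8 × 12 = 3.646 × 10^8 m³
Confined: ΔV_c = S × A × Δh = 6.9 × 10^-5 × 1.787 × 10^8 × 12 = 1.48 × 10^5 m³
Ratio = ΔV_u / ΔV_c = Sy / S = 0.17 / 6.9 × 10^-5 = 2464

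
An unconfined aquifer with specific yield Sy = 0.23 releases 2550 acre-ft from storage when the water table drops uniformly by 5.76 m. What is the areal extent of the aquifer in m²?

ΔV = 2550 acre-ft = 3.145 × 10^6 m³
A = ΔV / (Sy × Δh) = 3.145 × 10^6 / (0.23 × 5.76) = 2.374 × 10^6 m²

A ≈ 2.37 × 10^6 m²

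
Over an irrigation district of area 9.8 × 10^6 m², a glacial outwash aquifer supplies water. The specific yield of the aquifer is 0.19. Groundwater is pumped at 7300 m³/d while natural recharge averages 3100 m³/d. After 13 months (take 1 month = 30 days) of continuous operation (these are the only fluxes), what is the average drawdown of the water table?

Δh ≈ 0.88 m

Net abstraction = 7300 − 3100 = 4200 m³/d
t = 13 months = 390 d
ΔV = Q × t = 4200 m³/d × 390 d = 1.638 × 10^6 m³
Δh = ΔV / (Sy × A) = 1.638 × 10^6 / (0.19 × 9.8 × 10^6) = 0.8797 m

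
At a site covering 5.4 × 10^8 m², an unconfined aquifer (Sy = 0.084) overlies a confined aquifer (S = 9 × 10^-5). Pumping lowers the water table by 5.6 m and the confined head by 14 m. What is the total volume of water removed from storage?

Unconfined: ΔV_u = Sy × A × Δh_u = 0.084 × 5.4 × 10^8 × 5.6 = 2.54 × 10^8 m³
Confined: ΔV_c = S × A × Δh_c = 9 × 10^-5 × 5.4 × 10^8 × 14 = 6.804 × 10^5 m³
Total ΔV = 2.54 × 10^8 + 6.804 × 10^5 = 2.547 × 10^8 m³

ΔV ≈ 2.55 × 10^8 m³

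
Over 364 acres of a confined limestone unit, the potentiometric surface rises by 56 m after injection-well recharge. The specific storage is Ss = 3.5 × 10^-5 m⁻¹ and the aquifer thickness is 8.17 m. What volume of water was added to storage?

S = Ss × b = 3.5 × 10^-5 m⁻¹ × 8.17 m = 2.859 × 10^-4
A = 364 acres = 1.473 × 10^6 m²
ΔV = S × A × Δh = 2.859 × 10^-4 × 1.473 × 10^6 m² × 56 m = 23590 m³

ΔV ≈ 23600 m³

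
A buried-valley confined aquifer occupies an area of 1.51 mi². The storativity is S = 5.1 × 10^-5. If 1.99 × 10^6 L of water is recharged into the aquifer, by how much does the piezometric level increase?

A = 1.51 mi² = 3.911 × 10^6 m²
ΔV = 1.99 × 10^6 L = 1990 m³
Δh = ΔV / (S × A) = 1990 m³ / (5.1 × 10^-5 × 3.911 × 10^6 m²) = 9.977 m

Δh ≈ 9.98 m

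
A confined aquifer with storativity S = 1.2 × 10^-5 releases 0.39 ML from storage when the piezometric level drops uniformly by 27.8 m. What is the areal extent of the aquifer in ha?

A ≈ 117 ha

ΔV = 0.39 ML = 390 m³
A = ΔV / (S × Δh) = 390 / (1.2 × 10^-5 × 27.8) = 1.169 × 10^6 m²
A = 1.169 × 10^6 m² = 116.9 ha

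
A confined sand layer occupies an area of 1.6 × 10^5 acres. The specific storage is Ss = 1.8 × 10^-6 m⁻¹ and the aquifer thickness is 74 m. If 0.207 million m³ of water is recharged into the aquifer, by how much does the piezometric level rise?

S = Ss × b = 1.8 × 10^-6 m⁻¹ × 74 m = 1.332 × 10^-4
A = 1.6 × 10^5 acres = 6.475 × 10^8 m²
ΔV = 0.207 million m³ = 2.07 × 10^5 m³
Δh = ΔV / (S × A) = 2.07 × 10^5 m³ / (1.332 × 10^-4 × 6.475 × 10^8 m²) = 2.4 m

Δh ≈ 2.4 m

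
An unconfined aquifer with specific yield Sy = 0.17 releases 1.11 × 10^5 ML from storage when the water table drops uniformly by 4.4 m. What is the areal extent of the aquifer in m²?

ΔV = 1.11 × 10^5 ML = 1.11 × 10^8 m³
A = ΔV / (Sy × Δh) = 1.11 × 10^8 / (0.17 × 4.4) = 1.484 × 10^8 m²

A ≈ 1.48 × 10^8 m²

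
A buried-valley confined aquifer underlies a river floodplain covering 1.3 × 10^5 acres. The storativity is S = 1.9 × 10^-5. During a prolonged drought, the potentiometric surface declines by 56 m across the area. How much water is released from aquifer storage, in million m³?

ΔV ≈ 0.56 million m³

A = 1.3 × 10^5 acres = 5.261 × 10^8 m²
ΔV = S × A × Δh = 1.9 × 10^-5 × 5.261 × 10^8 m² × 56 m = 5.598 × 10^5 m³
ΔV = 5.598 × 10^5 m³ = 0.5598 million m³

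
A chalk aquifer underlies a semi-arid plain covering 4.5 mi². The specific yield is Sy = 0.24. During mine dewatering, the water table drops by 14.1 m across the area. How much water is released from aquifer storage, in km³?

A = 4.5 mi² = 1.165 × 10^7 m²
ΔV = Sy × A × Δh = 0.24 × 1.165 × 10^7 m² × 14.1 m = 3.944 × 10^7 m³
ΔV = 3.944 × 10^7 m³ = 0.03944 km³

ΔV ≈ 0.0394 km³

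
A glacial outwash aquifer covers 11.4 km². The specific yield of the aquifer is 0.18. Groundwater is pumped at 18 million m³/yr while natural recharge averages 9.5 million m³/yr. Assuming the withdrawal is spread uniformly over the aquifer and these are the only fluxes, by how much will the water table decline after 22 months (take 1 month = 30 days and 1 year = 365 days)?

Δh ≈ 7.49 m

A = 11.4 km² = 1.14 × 10^7 m²
Net abstraction = 18 − 9.5 = 8.5 million m³/yr
Q_net = 8.5 million m³/yr = 23290 m³/d
t = 22 months = 660 d
ΔV = Q × t = 23290 m³/d × 660 d = 1.537 × 10^7 m³
Δh = ΔV / (Sy × A) = 1.537 × 10^7 / (0.18 × 1.14 × 10^7) = 7.49 m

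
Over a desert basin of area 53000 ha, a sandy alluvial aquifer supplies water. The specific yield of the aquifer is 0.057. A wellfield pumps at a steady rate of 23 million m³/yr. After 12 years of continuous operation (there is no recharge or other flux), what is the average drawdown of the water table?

A = 53000 ha = 5.3 × 10^8 m²
Q = 23 million m³/yr = 63010 m³/d
t = 12 years = 4380 d
ΔV = Q × t = 63010 m³/d × 4380 d = 2.76 × 10^8 m³
Δh = ΔV / (Sy × A) = 2.76 × 10^8 / (0.057 × 5.3 × 10^8) = 9.136 m

Δh ≈ 9.14 m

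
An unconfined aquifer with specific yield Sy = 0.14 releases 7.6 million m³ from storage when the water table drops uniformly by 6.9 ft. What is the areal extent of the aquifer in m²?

Δh = 6.9 ft = 2.103 m
ΔV = 7.6 million m³ = 7.6 × 10^6 m³
A = ΔV / (Sy × Δh) = 7.6 × 10^6 / (0.14 × 2.103) = 2.581 × 10^7 m²

A ≈ 2.58 × 10^7 m²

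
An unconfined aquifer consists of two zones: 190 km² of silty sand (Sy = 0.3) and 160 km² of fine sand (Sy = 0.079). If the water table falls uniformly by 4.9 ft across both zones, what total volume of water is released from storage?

A₁ = 190 km² = 1.9 × 10^8 m²; A₂ = 160 km² = 1.6 × 10^8 m²
Δh = 4.9 ft = 1.494 m
ΔV₁ = 0.3 × 1.9 × 10^8 × 1.494 = 8.513 × 10^7 m³
ΔV₂ = 0.079 × 1.6 × 10^8 × 1.494 = 1.888 × 10^7 m³
ΔV = ΔV₁ + ΔV₂ = 1.04 × 10^8 m³

ΔV ≈ 1.04 × 10^8 m³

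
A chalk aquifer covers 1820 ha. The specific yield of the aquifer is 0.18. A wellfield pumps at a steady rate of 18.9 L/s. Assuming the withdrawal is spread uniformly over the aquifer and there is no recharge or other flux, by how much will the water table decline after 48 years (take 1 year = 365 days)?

A = 1820 ha = 1.82 × 10^7 m²
Q = 18.9 L/s = 1633 m³/d
t = 48 years = 17520 d
ΔV = Q × t = 1633 m³/d × 17520 d = 2.861 × 10^7 m³
Δh = ΔV / (Sy × A) = 2.861 × 10^7 / (0.18 × 1.82 × 10^7) = 8.733 m

Δh ≈ 8.73 m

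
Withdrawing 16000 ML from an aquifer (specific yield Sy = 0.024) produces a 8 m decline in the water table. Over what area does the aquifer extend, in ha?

ΔV = 16000 ML = 1.6 × 10^7 m³
A = ΔV / (Sy × Δh) = 1.6 × 10^7 / (0.024 × 8) = 8.333 × 10^7 m²
A = 8.333 × 10^7 m² = 8333 ha

A ≈ 8330 ha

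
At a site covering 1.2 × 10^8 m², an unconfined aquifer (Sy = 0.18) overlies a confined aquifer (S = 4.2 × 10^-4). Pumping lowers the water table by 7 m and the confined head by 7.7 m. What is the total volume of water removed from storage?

Unconfined: ΔV_u = Sy × A × Δh_u = 0.18 × 1.2 × 10^8 × 7 = 1.512 × 10^8 m³
Confined: ΔV_c = S × A × Δh_c = 4.2 × 10^-4 × 1.2 × 10^8 × 7.7 = 3.881 × 10^5 m³
Total ΔV = 1.512 × 10^8 + 3.881 × 10^5 = 1.516 × 10^8 m³

ΔV ≈ 1.52 × 10^8 m³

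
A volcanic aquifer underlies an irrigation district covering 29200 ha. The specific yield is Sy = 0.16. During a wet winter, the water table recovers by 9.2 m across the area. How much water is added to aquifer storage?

A = 29200 ha = 2.92 × 10^8 m²
ΔV = Sy × A × Δh = 0.16 × 2.92 × 10^8 m² × 9.2 m = 4.298 × 10^8 m³

ΔV ≈ 4.3 × 10^8 m³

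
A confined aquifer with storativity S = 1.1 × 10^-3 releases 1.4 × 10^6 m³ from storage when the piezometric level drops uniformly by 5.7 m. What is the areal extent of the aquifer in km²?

A ≈ 223 km²

A = ΔV / (S × Δh) = 1.4 × 10^6 / (0.0011 × 5.7) = 2.233 × 10^8 m²
A = 2.233 × 10^8 m² = 223.3 km²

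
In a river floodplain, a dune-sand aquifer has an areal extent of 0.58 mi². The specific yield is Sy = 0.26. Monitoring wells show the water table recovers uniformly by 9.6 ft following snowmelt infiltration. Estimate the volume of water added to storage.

A = 0.58 mi² = 1.502 × 10^6 m²
Δh = 9.6 ft = 2.926 m
ΔV = Sy × A × Δh = 0.26 × 1.502 × 10^6 m² × 2.926 m = 1.143 × 10^6 m³

ΔV ≈ 1.14 × 10^6 m³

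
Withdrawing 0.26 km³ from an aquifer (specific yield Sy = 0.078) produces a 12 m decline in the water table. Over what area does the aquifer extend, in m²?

A ≈ 2.78 × 10^8 m²

ΔV = 0.26 km³ = 2.6 × 10^8 m³
A = ΔV / (Sy × Δh) = 2.6 × 10^8 / (0.078 × 12) = 2.778 × 10^8 m²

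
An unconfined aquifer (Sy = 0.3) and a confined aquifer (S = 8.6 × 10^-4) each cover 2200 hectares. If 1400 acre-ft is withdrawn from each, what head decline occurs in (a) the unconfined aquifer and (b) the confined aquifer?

A = 2200 hectares = 2.2 × 10^7 m²
ΔV = 1400 acre-ft = 1.727 × 10^6 m³
Unconfined: Δh_u = ΔV/(Sy·A) = 1.727 × 10^6/(0.3 × 2.2 × 10^7) = 0.2616 m
Confined: Δh_c = ΔV/(S·A) = 1.727 × 10^6/(8.6 × 10^-4 × 2.2 × 10^7) = 91.27 m

Δh_u ≈ 0.262 m; Δh_c ≈ 91.3 m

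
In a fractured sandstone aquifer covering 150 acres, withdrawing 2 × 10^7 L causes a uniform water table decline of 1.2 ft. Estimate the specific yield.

Sy ≈ 0.09

A = 150 acres = 6.07 × 10^5 m²
Δh = 1.2 ft = 0.3658 m
ΔV = 2 × 10^7 L = 20000 m³
Sy = ΔV / (A × Δh) = 20000 m³ / (6.07 × 10^5 m² × 0.3658 m) = 0.09008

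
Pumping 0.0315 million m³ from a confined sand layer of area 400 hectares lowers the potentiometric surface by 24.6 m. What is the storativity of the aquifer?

S ≈ 3.2 × 10^-4

A = 400 hectares = 4 × 10^6 m²
ΔV = 0.0315 million m³ = 31500 m³
S = ΔV / (A × Δh) = 31500 m³ / (4 × 10^6 m² × 24.6 m) = 3.201 × 10^-4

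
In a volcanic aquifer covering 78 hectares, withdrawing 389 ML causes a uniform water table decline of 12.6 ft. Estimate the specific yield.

Sy ≈ 0.13

A = 78 hectares = 7.8 × 10^5 m²
Δh = 12.6 ft = 3.84 m
ΔV = 389 ML = 3.89 × 10^5 m³
Sy = ΔV / (A × Δh) = 3.89 × 10^5 m³ / (7.8 × 10^5 m² × 3.84 m) = 0.1299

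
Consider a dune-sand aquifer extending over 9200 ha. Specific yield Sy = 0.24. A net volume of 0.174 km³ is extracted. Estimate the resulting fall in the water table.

Δh ≈ 7.88 m

A = 9200 ha = 9.2 × 10^7 m²
ΔV = 0.174 km³ = 1.74 × 10^8 m³
Δh = ΔV / (Sy × A) = 1.74 × 10^8 m³ / (0.24 × 9.2 × 10^7 m²) = 7.88 m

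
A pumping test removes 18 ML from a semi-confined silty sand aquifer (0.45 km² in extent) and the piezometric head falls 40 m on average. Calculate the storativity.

S ≈ 1 × 10^-3

A = 0.45 km² = 4.5 × 10^5 m²
ΔV = 18 ML = 18000 m³
S = ΔV / (A × Δh) = 18000 m³ / (4.5 × 10^5 m² × 40 m) = 0.001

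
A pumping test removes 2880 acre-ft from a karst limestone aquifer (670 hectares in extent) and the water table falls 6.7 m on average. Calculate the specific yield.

Sy ≈ 0.079

A = 670 hectares = 6.7 × 10^6 m²
ΔV = 2880 acre-ft = 3.552 × 10^6 m³
Sy = ΔV / (A × Δh) = 3.552 × 10^6 m³ / (6.7 × 10^6 m² × 6.7 m) = 0.07914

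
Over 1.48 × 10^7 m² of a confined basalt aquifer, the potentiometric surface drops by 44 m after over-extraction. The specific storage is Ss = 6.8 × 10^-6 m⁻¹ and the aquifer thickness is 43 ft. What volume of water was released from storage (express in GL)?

ΔV ≈ 0.058 GL

b = 43 ft = 13.11 m
S = Ss × b = 6.8 × 10^-6 m⁻¹ × 13.11 m = 8.912 × 10^-5
ΔV = S × A × Δh = 8.912 × 10^-5 × 1.48 × 10^7 m² × 44 m = 58040 m³
ΔV = 58040 m³ = 0.05804 GL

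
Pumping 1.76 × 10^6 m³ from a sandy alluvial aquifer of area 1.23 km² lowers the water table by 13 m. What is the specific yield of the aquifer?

A = 1.23 km² = 1.23 × 10^6 m²
Sy = ΔV / (A × Δh) = 1.76 × 10^6 m³ / (1.23 × 10^6 m² × 13 m) = 0.1101

Sy ≈ 0.11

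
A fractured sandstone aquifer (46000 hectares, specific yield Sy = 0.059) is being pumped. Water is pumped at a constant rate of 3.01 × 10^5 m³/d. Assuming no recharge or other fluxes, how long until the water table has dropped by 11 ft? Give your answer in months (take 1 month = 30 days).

t ≈ 10.1 months

A = 46000 hectares = 4.6 × 10^8 m²
Δh = 11 ft = 3.353 m
ΔV = Sy × A × Δh = 0.059 × 4.6 × 10^8 × 3.353 = 9.099 × 10^7 m³
t = ΔV / Q = 9.099 × 10^7 m³ / 3.01 × 10^5 m³/d = 302.3 d
t = 302.3 d ≈ 10.08 months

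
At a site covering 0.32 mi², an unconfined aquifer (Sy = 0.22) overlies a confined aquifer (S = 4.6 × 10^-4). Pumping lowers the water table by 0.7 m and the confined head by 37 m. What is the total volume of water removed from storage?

A = 0.32 mi² = 8.288 × 10^5 m²
Unconfined: ΔV_u = Sy × A × Δh_u = 0.22 × 8.288 × 10^5 × 0.7 = 1.276 × 10^5 m³
Confined: ΔV_c = S × A × Δh_c = 4.6 × 10^-4 × 8.288 × 10^5 × 37 = 14110 m³
Total ΔV = 1.276 × 10^5 + 14110 = 1.417 × 10^5 m³

ΔV ≈ 1.42 × 10^5 m³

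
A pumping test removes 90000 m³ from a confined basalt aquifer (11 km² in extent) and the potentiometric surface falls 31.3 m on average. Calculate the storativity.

S ≈ 2.6 × 10^-4

A = 11 km² = 1.1 × 10^7 m²
S = ΔV / (A × Δh) = 90000 m³ / (1.1 × 10^7 m² × 31.3 m) = 2.614 × 10^-4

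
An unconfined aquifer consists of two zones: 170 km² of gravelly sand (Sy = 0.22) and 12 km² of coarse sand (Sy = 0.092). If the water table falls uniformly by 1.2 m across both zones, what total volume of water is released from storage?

ΔV ≈ 4.62 × 10^7 m³

A₁ = 170 km² = 1.7 × 10^8 m²; A₂ = 12 km² = 1.2 × 10^7 m²
ΔV₁ = 0.22 × 1.7 × 10^8 × 1.2 = 4.488 × 10^7 m³
ΔV₂ = 0.092 × 1.2 × 10^7 × 1.2 = 1.325 × 10^6 m³
ΔV = ΔV₁ + ΔV₂ = 4.62 × 10^7 m³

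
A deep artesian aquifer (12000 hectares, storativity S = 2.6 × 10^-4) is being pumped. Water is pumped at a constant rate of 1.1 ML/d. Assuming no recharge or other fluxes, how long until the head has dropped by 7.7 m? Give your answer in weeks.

t ≈ 31.2 weeks

A = 12000 hectares = 1.2 × 10^8 m²
ΔV = S × A × Δh = 2.6 × 10^-4 × 1.2 × 10^8 × 7.7 = 2.402 × 10^5 m³
Q = 1.1 ML/d = 1100 m³/d
t = ΔV / Q = 2.402 × 10^5 m³ / 1100 m³/d = 218.4 d
t = 218.4 d ≈ 31.2 weeks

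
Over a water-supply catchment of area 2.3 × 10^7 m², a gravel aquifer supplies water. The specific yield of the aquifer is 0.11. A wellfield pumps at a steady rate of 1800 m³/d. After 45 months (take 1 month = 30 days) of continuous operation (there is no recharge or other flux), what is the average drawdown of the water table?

Δh ≈ 0.96 m

t = 45 months = 1350 d
ΔV = Q × t = 1800 m³/d × 1350 d = 2.43 × 10^6 m³
Δh = ΔV / (Sy × A) = 2.43 × 10^6 / (0.11 × 2.3 × 10^7) = 0.9605 m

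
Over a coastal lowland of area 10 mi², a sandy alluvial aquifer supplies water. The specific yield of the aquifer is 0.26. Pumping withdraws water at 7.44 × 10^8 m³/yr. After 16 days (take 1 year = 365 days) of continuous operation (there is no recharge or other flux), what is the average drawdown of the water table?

A = 10 mi² = 2.59 × 10^7 m²
Q = 7.44 × 10^8 m³/yr = 2.038 × 10^6 m³/d
ΔV = Q × t = 2.038 × 10^6 m³/d × 16 d = 3.261 × 10^7 m³
Δh = ΔV / (Sy × A) = 3.261 × 10^7 / (0.26 × 2.59 × 10^7) = 4.843 m

Δh ≈ 4.84 m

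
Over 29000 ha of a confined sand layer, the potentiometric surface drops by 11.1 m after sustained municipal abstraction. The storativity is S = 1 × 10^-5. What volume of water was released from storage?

A = 29000 ha = 2.9 × 10^8 m²
ΔV = S × A × Δh = 1 × 10^-5 × 2.9 × 10^8 m² × 11.1 m = 32190 m³

ΔV ≈ 32200 m³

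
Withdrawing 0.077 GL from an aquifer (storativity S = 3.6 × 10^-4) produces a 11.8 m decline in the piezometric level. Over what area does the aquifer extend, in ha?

A ≈ 1810 ha

ΔV = 0.077 GL = 77000 m³
A = ΔV / (S × Δh) = 77000 / (3.6 × 10^-4 × 11.8) = 1.813 × 10^7 m²
A = 1.813 × 10^7 m² = 1813 ha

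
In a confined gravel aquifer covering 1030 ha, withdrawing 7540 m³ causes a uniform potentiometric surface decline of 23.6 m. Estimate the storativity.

A = 1030 ha = 1.03 × 10^7 m²
S = ΔV / (A × Δh) = 7540 m³ / (1.03 × 10^7 m² × 23.6 m) = 3.102 × 10^-5

S ≈ 3.1 × 10^-5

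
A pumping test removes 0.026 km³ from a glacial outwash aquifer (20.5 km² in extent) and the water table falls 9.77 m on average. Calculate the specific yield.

Sy ≈ 0.13

A = 20.5 km² = 2.05 × 10^7 m²
ΔV = 0.026 km³ = 2.6 × 10^7 m³
Sy = ΔV / (A × Δh) = 2.6 × 10^7 m³ / (2.05 × 10^7 m² × 9.77 m) = 0.1298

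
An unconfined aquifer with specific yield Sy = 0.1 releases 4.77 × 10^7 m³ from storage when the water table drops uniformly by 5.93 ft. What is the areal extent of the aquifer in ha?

A ≈ 26400 ha

Δh = 5.93 ft = 1.807 m
A = ΔV / (Sy × Δh) = 4.77 × 10^7 / (0.1 × 1.807) = 2.639 × 10^8 m²
A = 2.639 × 10^8 m² = 26390 ha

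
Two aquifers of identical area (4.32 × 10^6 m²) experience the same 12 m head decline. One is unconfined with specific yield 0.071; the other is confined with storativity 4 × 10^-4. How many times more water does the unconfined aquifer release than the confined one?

Unconfined: ΔV_u = Sy × A × Δh = 0.071 × 4.32 × 10^6 × 12 = 3.681 × 10^6 m³
Confined: ΔV_c = S × A × Δh = 4 × 10^-4 × 4.32 × 10^6 × 12 = 20740 m³
Ratio = ΔV_u / ΔV_c = Sy / S = 0.071 / 4 × 10^-4 = 177.5

ΔV_u / ΔV_c ≈ 178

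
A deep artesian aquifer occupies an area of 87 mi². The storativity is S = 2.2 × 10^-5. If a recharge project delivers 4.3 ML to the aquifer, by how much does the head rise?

A = 87 mi² = 2.253 × 10^8 m²
ΔV = 4.3 ML = 4300 m³
Δh = ΔV / (S × A) = 4300 m³ / (2.2 × 10^-5 × 2.253 × 10^8 m²) = 0.8674 m

Δh ≈ 0.867 m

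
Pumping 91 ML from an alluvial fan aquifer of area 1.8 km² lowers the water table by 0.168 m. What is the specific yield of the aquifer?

A = 1.8 km² = 1.8 × 10^6 m²
ΔV = 91 ML = 91000 m³
Sy = ΔV / (A × Δh) = 91000 m³ / (1.8 × 10^6 m² × 0.168 m) = 0.3009

Sy ≈ 0.3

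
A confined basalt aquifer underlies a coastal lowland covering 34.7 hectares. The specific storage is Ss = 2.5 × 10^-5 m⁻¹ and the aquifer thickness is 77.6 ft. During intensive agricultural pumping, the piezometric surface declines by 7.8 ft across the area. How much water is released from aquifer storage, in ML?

ΔV ≈ 0.488 ML

b = 77.6 ft = 23.65 m
S = Ss × b = 2.5 × 10^-5 m⁻¹ × 23.65 m = 5.913 × 10^-4
A = 34.7 hectares = 3.47 × 10^5 m²
Δh = 7.8 ft = 2.377 m
ΔV = S × A × Δh = 5.913 × 10^-4 × 3.47 × 10^5 m² × 2.377 m = 487.8 m³
ΔV = 487.8 m³ = 0.4878 ML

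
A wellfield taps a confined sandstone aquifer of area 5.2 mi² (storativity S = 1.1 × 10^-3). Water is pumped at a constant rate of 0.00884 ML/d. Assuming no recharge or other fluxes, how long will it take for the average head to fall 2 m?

A = 5.2 mi² = 1.347 × 10^7 m²
ΔV = S × A × Δh = 0.0011 × 1.347 × 10^7 × 2 = 29630 m³
Q = 0.00884 ML/d = 8.84 m³/d
t = ΔV / Q = 29630 m³ / 8.84 m³/d = 3352 d

t ≈ 3350 days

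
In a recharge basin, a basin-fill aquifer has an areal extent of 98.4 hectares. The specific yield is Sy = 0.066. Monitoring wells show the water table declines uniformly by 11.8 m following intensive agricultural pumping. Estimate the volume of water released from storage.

A = 98.4 hectares = 9.84 × 10^5 m²
ΔV = Sy × A × Δh = 0.066 × 9.84 × 10^5 m² × 11.8 m = 7.663 × 10^5 m³

ΔV ≈ 7.66 × 10^5 m³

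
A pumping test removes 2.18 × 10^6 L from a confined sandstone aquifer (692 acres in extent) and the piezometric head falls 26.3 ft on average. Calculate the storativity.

S ≈ 9.7 × 10^-5

A = 692 acres = 2.8 × 10^6 m²
Δh = 26.3 ft = 8.016 m
ΔV = 2.18 × 10^6 L = 2180 m³
S = ΔV / (A × Δh) = 2180 m³ / (2.8 × 10^6 m² × 8.016 m) = 9.711 × 10^-5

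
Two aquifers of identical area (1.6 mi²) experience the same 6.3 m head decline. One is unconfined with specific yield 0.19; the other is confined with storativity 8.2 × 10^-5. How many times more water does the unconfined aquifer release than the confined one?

A = 1.6 mi² = 4.144 × 10^6 m²
Unconfined: ΔV_u = Sy × A × Δh = 0.19 × 4.144 × 10^6 × 6.3 = 4.96 × 10^6 m³
Confined: ΔV_c = S × A × Δh = 8.2 × 10^-5 × 4.144 × 10^6 × 6.3 = 2141 m³
Ratio = ΔV_u / ΔV_c = Sy / S = 0.19 / 8.2 × 10^-5 = 2317

ΔV_u / ΔV_c ≈ 2320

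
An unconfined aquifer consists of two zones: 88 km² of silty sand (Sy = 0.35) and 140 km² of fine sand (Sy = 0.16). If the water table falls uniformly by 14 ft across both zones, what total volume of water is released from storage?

ΔV ≈ 2.27 × 10^8 m³

A₁ = 88 km² = 8.8 × 10^7 m²; A₂ = 140 km² = 1.4 × 10^8 m²
Δh = 14 ft = 4.267 m
ΔV₁ = 0.35 × 8.8 × 10^7 × 4.267 = 1.314 × 10^8 m³
ΔV₂ = 0.16 × 1.4 × 10^8 × 4.267 = 9.559 × 10^7 m³
ΔV = ΔV₁ + ΔV₂ = 2.27 × 10^8 m³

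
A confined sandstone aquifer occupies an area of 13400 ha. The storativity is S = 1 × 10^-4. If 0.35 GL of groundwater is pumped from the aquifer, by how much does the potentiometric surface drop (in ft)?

A = 13400 ha = 1.34 × 10^8 m²
ΔV = 0.35 GL = 3.5 × 10^5 m³
Δh = ΔV / (S × A) = 3.5 × 10^5 m³ / (1 × 10^-4 × 1.34 × 10^8 m²) = 26.12 m
Δh = 26.12 m = 85.69 ft

Δh ≈ 85.7 ft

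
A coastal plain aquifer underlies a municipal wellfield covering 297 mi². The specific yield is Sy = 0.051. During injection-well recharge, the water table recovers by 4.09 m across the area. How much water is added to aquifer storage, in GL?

ΔV ≈ 160 GL

A = 297 mi² = 7.692 × 10^8 m²
ΔV = Sy × A × Δh = 0.051 × 7.692 × 10^8 m² × 4.09 m = 1.605 × 10^8 m³
ΔV = 1.605 × 10^8 m³ = 160.5 GL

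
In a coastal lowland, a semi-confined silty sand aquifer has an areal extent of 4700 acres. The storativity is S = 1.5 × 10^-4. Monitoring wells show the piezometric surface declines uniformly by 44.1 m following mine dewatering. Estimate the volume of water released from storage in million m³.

A = 4700 acres = 1.902 × 10^7 m²
ΔV = S × A × Δh = 1.5 × 10^-4 × 1.902 × 10^7 m² × 44.1 m = 1.258 × 10^5 m³
ΔV = 1.258 × 10^5 m³ = 0.1258 million m³

ΔV ≈ 0.126 million m³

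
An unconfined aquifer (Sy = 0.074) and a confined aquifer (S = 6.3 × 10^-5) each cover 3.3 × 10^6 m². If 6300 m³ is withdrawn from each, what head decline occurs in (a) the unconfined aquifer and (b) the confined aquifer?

Unconfined: Δh_u = ΔV/(Sy·A) = 6300/(0.074 × 3.3 × 10^6) = 0.0258 m
Confined: Δh_c = ΔV/(S·A) = 6300/(6.3 × 10^-5 × 3.3 × 10^6) = 30.3 m

Δh_u ≈ 0.0258 m; Δh_c ≈ 30.3 m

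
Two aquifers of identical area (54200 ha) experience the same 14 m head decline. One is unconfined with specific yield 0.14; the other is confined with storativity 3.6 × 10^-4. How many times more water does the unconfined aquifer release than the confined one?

A = 54200 ha = 5.42 × 10^8 m²
Unconfined: ΔV_u = Sy × A × Δh = 0.14 × 5.42 × 10^8 × 14 = 1.062 × 10^9 m³
Confined: ΔV_c = S × A × Δh = 3.6 × 10^-4 × 5.42 × 10^8 × 14 = 2.732 × 10^6 m³
Ratio = ΔV_u / ΔV_c = Sy / S = 0.14 / 3.6 × 10^-4 = 388.9

ΔV_u / ΔV_c ≈ 389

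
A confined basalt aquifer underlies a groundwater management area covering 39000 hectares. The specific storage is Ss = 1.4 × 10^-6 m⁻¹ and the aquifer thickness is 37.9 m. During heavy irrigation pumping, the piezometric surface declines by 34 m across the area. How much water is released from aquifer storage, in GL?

S = Ss × b = 1.4 × 10^-6 m⁻¹ × 37.9 m = 5.306 × 10^-5
A = 39000 hectares = 3.9 × 10^8 m²
ΔV = S × A × Δh = 5.306 × 10^-5 × 3.9 × 10^8 m² × 34 m = 7.036 × 10^5 m³
ΔV = 7.036 × 10^5 m³ = 0.7036 GL

ΔV ≈ 0.704 GL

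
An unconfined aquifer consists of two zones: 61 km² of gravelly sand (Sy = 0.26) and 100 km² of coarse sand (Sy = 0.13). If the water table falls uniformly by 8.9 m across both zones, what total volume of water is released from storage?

ΔV ≈ 2.57 × 10^8 m³

A₁ = 61 km² = 6.1 × 10^7 m²; A₂ = 100 km² = 1 × 10^8 m²
ΔV₁ = 0.26 × 6.1 × 10^7 × 8.9 = 1.412 × 10^8 m³
ΔV₂ = 0.13 × 1 × 10^8 × 8.9 = 1.157 × 10^8 m³
ΔV = ΔV₁ + ΔV₂ = 2.569 × 10^8 m³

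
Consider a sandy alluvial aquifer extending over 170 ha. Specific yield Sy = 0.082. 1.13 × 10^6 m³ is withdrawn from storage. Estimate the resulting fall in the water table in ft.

A = 170 ha = 1.7 × 10^6 m²
Δh = ΔV / (Sy × A) = 1.13 × 10^6 m³ / (0.082 × 1.7 × 10^6 m²) = 8.106 m
Δh = 8.106 m = 26.6 ft

Δh ≈ 26.6 ft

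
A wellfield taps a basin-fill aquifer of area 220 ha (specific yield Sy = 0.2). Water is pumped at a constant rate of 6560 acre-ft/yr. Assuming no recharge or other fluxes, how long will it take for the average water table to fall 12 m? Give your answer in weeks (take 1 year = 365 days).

A = 220 ha = 2.2 × 10^6 m²
ΔV = Sy × A × Δh = 0.2 × 2.2 × 10^6 × 12 = 5.28 × 10^6 m³
Q = 6560 acre-ft/yr = 22170 m³/d
t = ΔV / Q = 5.28 × 10^6 m³ / 22170 m³/d = 238.2 d
t = 238.2 d ≈ 34.02 weeks

t ≈ 34 weeks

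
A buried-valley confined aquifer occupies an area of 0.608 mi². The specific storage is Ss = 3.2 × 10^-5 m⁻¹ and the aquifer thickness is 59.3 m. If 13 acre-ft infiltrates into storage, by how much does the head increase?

Δh ≈ 5.37 m

S = Ss × b = 3.2 × 10^-5 m⁻¹ × 59.3 m = 1.898 × 10^-3
A = 0.608 mi² = 1.575 × 10^6 m²
ΔV = 13 acre-ft = 16040 m³
Δh = ΔV / (S × A) = 16040 m³ / (0.001898 × 1.575 × 10^6 m²) = 5.366 m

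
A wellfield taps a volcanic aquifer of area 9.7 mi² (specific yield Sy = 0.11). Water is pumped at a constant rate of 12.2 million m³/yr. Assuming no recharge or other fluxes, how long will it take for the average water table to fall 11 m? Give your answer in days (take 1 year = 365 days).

t ≈ 909 days

A = 9.7 mi² = 2.512 × 10^7 m²
ΔV = Sy × A × Δh = 0.11 × 2.512 × 10^7 × 11 = 3.04 × 10^7 m³
Q = 12.2 million m³/yr = 33420 m³/d
t = ΔV / Q = 3.04 × 10^7 m³ / 33420 m³/d = 909.5 d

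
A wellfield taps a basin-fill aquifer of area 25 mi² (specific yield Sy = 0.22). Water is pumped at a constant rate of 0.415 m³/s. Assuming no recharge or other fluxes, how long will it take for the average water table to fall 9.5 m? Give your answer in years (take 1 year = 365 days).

A = 25 mi² = 6.475 × 10^7 m²
ΔV = Sy × A × Δh = 0.22 × 6.475 × 10^7 × 9.5 = 1.353 × 10^8 m³
Q = 0.415 m³/s = 35860 m³/d
t = ΔV / Q = 1.353 × 10^8 m³ / 35860 m³/d = 3774 d
t = 3774 d ≈ 10.34 years

t ≈ 10.3 years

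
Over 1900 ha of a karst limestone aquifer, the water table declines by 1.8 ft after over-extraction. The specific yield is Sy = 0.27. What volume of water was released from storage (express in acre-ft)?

ΔV ≈ 2280 acre-ft

A = 1900 ha = 1.9 × 10^7 m²
Δh = 1.8 ft = 0.5486 m
ΔV = Sy × A × Δh = 0.27 × 1.9 × 10^7 m² × 0.5486 m = 2.815 × 10^6 m³
ΔV = 2.815 × 10^6 m³ = 2282 acre-ft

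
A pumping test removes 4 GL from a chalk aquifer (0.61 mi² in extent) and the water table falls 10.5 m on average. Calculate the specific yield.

Sy ≈ 0.24

A = 0.61 mi² = 1.58 × 10^6 m²
ΔV = 4 GL = 4 × 10^6 m³
Sy = ΔV / (A × Δh) = 4 × 10^6 m³ / (1.58 × 10^6 m² × 10.5 m) = 0.2411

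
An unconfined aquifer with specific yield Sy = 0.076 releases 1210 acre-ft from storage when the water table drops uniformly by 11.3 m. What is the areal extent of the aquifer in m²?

ΔV = 1210 acre-ft = 1.493 × 10^6 m³
A = ΔV / (Sy × Δh) = 1.493 × 10^6 / (0.076 × 11.3) = 1.738 × 10^6 m²

A ≈ 1.74 × 10^6 m²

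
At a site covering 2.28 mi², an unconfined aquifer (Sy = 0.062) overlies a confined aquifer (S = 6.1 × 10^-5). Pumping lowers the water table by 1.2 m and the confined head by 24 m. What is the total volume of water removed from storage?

ΔV ≈ 4.48 × 10^5 m³

A = 2.28 mi² = 5.905 × 10^6 m²
Unconfined: ΔV_u = Sy × A × Δh_u = 0.062 × 5.905 × 10^6 × 1.2 = 4.393 × 10^5 m³
Confined: ΔV_c = S × A × Δh_c = 6.1 × 10^-5 × 5.905 × 10^6 × 24 = 8645 m³
Total ΔV = 4.393 × 10^5 + 8645 = 4.48 × 10^5 m³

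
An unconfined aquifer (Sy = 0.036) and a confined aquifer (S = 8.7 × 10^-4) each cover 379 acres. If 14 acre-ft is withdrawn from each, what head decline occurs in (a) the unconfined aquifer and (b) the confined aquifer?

Δh_u ≈ 0.313 m; Δh_c ≈ 12.9 m

A = 379 acres = 1.534 × 10^6 m²
ΔV = 14 acre-ft = 17270 m³
Unconfined: Δh_u = ΔV/(Sy·A) = 17270/(0.036 × 1.534 × 10^6) = 0.3128 m
Confined: Δh_c = ΔV/(S·A) = 17270/(8.7 × 10^-4 × 1.534 × 10^6) = 12.94 m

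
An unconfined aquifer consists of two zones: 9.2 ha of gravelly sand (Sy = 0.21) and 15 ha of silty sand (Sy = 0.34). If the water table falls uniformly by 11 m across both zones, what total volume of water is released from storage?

A₁ = 9.2 ha = 92000 m²; A₂ = 15 ha = 1.5 × 10^5 m²
ΔV₁ = 0.21 × 92000 × 11 = 2.125 × 10^5 m³
ΔV₂ = 0.34 × 1.5 × 10^5 × 11 = 5.61 × 10^5 m³
ΔV = ΔV₁ + ΔV₂ = 7.735 × 10^5 m³

ΔV ≈ 7.74 × 10^5 m³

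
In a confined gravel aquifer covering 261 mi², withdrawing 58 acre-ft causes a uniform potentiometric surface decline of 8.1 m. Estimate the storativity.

A = 261 mi² = 6.76 × 10^8 m²
ΔV = 58 acre-ft = 71540 m³
S = ΔV / (A × Δh) = 71540 m³ / (6.76 × 10^8 m² × 8.1 m) = 1.307 × 10^-5

S ≈ 1.3 × 10^-5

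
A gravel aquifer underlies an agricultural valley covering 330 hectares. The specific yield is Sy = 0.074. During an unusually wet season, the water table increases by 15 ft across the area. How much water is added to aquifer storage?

ΔV ≈ 1.12 × 10^6 m³

A = 330 hectares = 3.3 × 10^6 m²
Δh = 15 ft = 4.572 m
ΔV = Sy × A × Δh = 0.074 × 3.3 × 10^6 m² × 4.572 m = 1.116 × 10^6 m³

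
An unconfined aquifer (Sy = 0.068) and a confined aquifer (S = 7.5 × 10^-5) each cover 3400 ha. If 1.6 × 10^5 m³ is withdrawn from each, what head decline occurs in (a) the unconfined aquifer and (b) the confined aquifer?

Δh_u ≈ 0.0692 m; Δh_c ≈ 62.7 m

A = 3400 ha = 3.4 × 10^7 m²
Unconfined: Δh_u = ΔV/(Sy·A) = 1.6 × 10^5/(0.068 × 3.4 × 10^7) = 0.0692 m
Confined: Δh_c = ΔV/(S·A) = 1.6 × 10^5/(7.5 × 10^-5 × 3.4 × 10^7) = 62.75 m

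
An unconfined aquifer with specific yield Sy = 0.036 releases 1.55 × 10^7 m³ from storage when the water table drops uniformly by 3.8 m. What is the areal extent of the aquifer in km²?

A = ΔV / (Sy × Δh) = 1.55 × 10^7 / (0.036 × 3.8) = 1.133 × 10^8 m²
A = 1.133 × 10^8 m² = 113.3 km²

A ≈ 113 km²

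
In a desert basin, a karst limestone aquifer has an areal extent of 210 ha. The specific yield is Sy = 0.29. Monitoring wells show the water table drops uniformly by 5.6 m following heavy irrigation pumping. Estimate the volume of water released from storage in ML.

A = 210 ha = 2.1 × 10^6 m²
ΔV = Sy × A × Δh = 0.29 × 2.1 × 10^6 m² × 5.6 m = 3.41 × 10^6 m³
ΔV = 3.41 × 10^6 m³ = 3410 ML

ΔV ≈ 3410 ML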